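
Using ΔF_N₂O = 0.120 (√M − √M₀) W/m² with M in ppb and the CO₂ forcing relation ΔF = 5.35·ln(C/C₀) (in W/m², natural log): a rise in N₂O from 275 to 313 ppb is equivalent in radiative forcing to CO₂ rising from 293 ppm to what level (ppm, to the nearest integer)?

N₂O forcing: 0.120 × (√313 − √275) = 0.120 × (17.6918 − 16.5831) = 0.120 × 1.1087 = 0.13304 W/m².
Set 5.35 ln(C/293) = 0.13304: ln(C/293) = 0.13304/5.35 = 0.02487, so C = 293 × e^0.02487 = 293 × 1.02518 = 300.38 ppm.

C ≈ 300 ppm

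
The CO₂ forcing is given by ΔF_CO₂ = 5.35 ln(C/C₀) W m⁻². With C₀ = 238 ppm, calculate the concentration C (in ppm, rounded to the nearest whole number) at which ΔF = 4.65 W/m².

Set 5.35 ln(C/238) = 4.65, so ln(C/238) = 4.65/5.35 = 0.86916.
Then C/238 = e^0.86916 = 2.38491, giving C = 238 × 2.38491 = 567.61 ppm.

C ≈ 568 ppm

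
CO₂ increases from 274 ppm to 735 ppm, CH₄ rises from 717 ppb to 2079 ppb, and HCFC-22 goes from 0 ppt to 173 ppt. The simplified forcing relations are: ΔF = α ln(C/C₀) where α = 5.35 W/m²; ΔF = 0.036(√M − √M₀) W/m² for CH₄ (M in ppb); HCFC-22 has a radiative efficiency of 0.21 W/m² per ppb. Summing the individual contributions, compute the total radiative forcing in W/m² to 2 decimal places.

CO₂: 5.35 × ln(735/274) = 5.35 × ln(2.68248) = 5.35 × 0.98674 = 5.2791 W/m².
CH₄: 0.036 × (√2079 − √717) = 0.036 × (45.5961 − 26.7769) = 0.036 × 18.8192 = 0.6775 W/m².
HCFC-22: Δ = 173 − 0 = 173 ppt = 0.173 ppb; ΔF = 0.21 × 0.173 = 0.0363 W/m².
Total ΔF = 5.2791 + 0.6775 + 0.0363 = 5.9929 W/m².

ΔF = 5.99 W/m²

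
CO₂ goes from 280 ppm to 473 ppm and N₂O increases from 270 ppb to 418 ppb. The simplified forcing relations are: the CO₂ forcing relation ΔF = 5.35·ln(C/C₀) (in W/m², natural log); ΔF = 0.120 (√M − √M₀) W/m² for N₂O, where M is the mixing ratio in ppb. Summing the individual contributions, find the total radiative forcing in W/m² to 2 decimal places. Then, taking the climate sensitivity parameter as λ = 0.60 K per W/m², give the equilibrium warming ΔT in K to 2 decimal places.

ΔF = 3.29 W/m²; ΔT = 1.97 K

CO₂: 5.35 × ln(473/280) = 5.35 × ln(1.68929) = 5.35 × 0.52431 = 2.8051 W/m².
N₂O: 0.120 × (√418 − √270) = 0.120 × (20.4450 − 16.4317) = 0.120 × 4.0133 = 0.4816 W/m².
Total ΔF = 2.8051 + 0.4816 = 3.2867 W/m².
ΔT = λ ΔF = 0.60 × 3.29 = 1.9740 K.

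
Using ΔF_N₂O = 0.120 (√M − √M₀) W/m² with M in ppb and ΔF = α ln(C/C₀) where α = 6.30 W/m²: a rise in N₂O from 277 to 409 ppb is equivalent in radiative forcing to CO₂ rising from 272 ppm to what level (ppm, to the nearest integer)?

C ≈ 291 ppm

N₂O forcing: 0.120 × (√409 − √277) = 0.120 × (20.2237 − 16.6433) = 0.120 × 3.5804 = 0.42965 W/m².
Set 6.30 ln(C/272) = 0.42965: ln(C/272) = 0.42965/6.30 = 0.06820, so C = 272 × e^0.06820 = 272 × 1.07058 = 291.20 ppm.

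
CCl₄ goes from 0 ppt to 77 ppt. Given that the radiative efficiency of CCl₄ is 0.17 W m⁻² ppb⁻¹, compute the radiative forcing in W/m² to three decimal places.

ΔF = 0.013 W/m²

CCl₄: Δ = 77 − 0 = 77 ppt = 0.077 ppb; ΔF = 0.17 × 0.077 = 0.0131 W/m².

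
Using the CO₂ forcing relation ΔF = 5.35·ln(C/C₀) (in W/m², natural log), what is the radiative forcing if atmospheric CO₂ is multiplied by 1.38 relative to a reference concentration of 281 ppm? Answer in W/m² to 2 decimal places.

ΔF = 5.35 × ln(1.38) = 5.35 × 0.32208 = 1.7231 W/m².

ΔF = 1.72 W/m²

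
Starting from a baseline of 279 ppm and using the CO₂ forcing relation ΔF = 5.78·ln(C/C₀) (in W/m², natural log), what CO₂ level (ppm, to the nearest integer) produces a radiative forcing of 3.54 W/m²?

Set 5.78 ln(C/279) = 3.54, so ln(C/279) = 3.54/5.78 = 0.61246.
Then C/279 = e^0.61246 = 1.84496, giving C = 279 × 1.84496 = 514.74 ppm.

C ≈ 515 ppm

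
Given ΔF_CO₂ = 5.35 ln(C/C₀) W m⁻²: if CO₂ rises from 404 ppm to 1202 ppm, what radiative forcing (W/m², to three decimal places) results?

ΔF = 5.833 W/m²

CO₂ absorption bands are partially saturated, so forcing scales with the logarithm of the concentration ratio.
CO₂: 5.35 × ln(1202/404) = 5.35 × ln(2.97525) = 5.35 × 1.09033 = 5.8333 W/m².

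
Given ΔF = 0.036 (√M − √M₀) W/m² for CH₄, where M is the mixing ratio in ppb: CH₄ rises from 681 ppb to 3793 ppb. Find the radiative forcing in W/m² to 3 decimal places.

CH₄: 0.036 × (√3793 − √681) = 0.036 × (61.5873 − 26.0960) = 0.036 × 35.4913 = 1.2777 W/m².

ΔF = 1.278 W/m²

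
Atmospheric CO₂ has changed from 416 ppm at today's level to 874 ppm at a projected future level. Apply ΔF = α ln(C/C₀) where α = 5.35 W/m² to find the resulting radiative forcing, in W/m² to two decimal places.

ΔF = 3.97 W/m²

CO₂ absorption bands are partially saturated, so forcing scales with the logarithm of the concentration ratio.
CO₂: 5.35 × ln(874/416) = 5.35 × ln(2.10096) = 5.35 × 0.74239 = 3.9718 W/m².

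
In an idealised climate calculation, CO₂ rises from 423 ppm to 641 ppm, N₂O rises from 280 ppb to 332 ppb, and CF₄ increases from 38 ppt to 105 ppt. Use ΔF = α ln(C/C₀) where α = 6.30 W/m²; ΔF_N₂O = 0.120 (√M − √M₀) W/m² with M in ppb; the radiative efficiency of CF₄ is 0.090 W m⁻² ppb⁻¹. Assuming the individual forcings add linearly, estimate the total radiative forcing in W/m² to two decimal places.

CO₂: 6.30 × ln(641/423) = 6.30 × ln(1.51537) = 6.30 × 0.41566 = 2.6187 W/m².
N₂O: 0.120 × (√332 − √280) = 0.120 × (18.2209 − 16.7332) = 0.120 × 1.4877 = 0.1785 W/m².
CF₄: Δ = 105 − 38 = 67 ppt = 0.067 ppb; ΔF = 0.090 × 0.067 = 0.0060 W/m².
Total ΔF = 2.6187 + 0.1785 + 0.0060 = 2.8032 W/m².

ΔF = 2.80 W/m²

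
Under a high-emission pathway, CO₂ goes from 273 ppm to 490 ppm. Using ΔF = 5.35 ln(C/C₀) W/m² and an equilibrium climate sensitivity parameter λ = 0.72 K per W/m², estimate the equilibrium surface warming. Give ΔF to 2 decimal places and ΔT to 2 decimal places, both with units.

CO₂: 5.35 × ln(490/273) = 5.35 × ln(1.79487) = 5.35 × 0.58493 = 3.1294 W/m².
ΔT = λ ΔF = 0.72 × 3.13 = 2.2536 K.

ΔF = 3.13 W/m²; ΔT = 2.25 K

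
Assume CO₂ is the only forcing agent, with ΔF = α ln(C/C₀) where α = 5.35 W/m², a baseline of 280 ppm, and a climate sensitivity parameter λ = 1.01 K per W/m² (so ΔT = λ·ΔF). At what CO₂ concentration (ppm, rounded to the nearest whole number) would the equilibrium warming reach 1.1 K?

Required forcing: ΔF = ΔT/λ = 1.1/1.01 = 1.0891 W/m².
Then ln(C/280) = ΔF/5.35 = 1.0891/5.35 = 0.20357.
So C = 280 × e^0.20357 = 280 × 1.22577 = 343.22 ppm.

C ≈ 343 ppm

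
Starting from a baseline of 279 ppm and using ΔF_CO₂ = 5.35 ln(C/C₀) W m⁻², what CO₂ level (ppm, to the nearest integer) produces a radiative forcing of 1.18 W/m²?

Set 5.35 ln(C/279) = 1.18, so ln(C/279) = 1.18/5.35 = 0.22056.
Then C/279 = e^0.22056 = 1.24677, giving C = 279 × 1.24677 = 347.85 ppm.

C ≈ 348 ppm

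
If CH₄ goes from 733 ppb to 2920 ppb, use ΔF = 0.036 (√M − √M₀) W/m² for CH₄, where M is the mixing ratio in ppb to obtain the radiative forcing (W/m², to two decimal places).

ΔF = 0.97 W/m²

CH₄: 0.036 × (√2920 − √733) = 0.036 × (54.0370 − 27.0740) = 0.036 × 26.9630 = 0.9707 W/m².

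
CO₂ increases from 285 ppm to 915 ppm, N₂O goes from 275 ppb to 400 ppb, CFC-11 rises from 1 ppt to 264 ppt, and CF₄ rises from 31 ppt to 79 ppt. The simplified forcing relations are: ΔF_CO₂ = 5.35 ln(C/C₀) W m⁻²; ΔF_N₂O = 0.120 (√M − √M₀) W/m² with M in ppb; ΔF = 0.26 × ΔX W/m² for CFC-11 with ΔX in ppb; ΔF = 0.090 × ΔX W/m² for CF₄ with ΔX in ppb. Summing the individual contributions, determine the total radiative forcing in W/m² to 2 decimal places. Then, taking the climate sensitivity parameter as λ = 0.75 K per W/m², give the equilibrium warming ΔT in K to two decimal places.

CO₂: 5.35 × ln(915/285) = 5.35 × ln(3.21053) = 5.35 × 1.16644 = 6.2405 W/m².
N₂O: 0.120 × (√400 − √275) = 0.120 × (20.0000 − 16.5831) = 0.120 × 3.4169 = 0.4100 W/m².
CFC-11: Δ = 264 − 1 = 263 ppt = 0.263 ppb; ΔF = 0.26 × 0.263 = 0.0684 W/m².
CF₄: Δ = 79 − 31 = 48 ppt = 0.048 ppb; ΔF = 0.090 × 0.048 = 0.0043 W/m².
Total ΔF = 6.2405 + 0.4100 + 0.0684 + 0.0043 = 6.7232 W/m².
ΔT = λ ΔF = 0.75 × 6.72 = 5.0400 K.

ΔF = 6.72 W/m²; ΔT = 5.04 K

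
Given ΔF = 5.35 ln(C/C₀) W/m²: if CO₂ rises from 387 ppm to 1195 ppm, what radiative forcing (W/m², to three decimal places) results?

ΔF = 6.032 W/m²

CO₂: 5.35 × ln(1195/387) = 5.35 × ln(3.08786) = 5.35 × 1.12748 = 6.0320 W/m².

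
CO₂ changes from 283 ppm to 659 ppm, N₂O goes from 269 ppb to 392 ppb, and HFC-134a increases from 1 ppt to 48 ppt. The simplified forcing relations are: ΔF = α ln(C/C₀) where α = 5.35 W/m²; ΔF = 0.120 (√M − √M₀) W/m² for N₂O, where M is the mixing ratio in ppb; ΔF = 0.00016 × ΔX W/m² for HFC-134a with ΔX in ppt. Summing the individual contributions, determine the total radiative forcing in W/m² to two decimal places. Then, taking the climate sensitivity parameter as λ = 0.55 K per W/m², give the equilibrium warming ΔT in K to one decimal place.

ΔF = 4.94 W/m²; ΔT = 2.7 K

CO₂: 5.35 × ln(659/283) = 5.35 × ln(2.32862) = 5.35 × 0.84528 = 4.5222 W/m².
N₂O: 0.120 × (√392 − √269) = 0.120 × (19.7990 − 16.4012) = 0.120 × 3.3978 = 0.4077 W/m².
HFC-134a: ΔF = 0.00016 × (48 − 1) = 0.00016 × 47 = 0.0075 W/m².
Total ΔF = 4.5222 + 0.4077 + 0.0075 = 4.9374 W/m².
ΔT = λ ΔF = 0.55 × 4.94 = 2.7170 K.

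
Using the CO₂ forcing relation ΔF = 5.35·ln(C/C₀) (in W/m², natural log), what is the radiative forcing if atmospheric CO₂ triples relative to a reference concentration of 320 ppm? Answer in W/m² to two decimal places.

ΔF = 5.35 × ln(3) = 5.35 × 1.09861 = 5.8776 W/m².

ΔF = 5.88 W/m²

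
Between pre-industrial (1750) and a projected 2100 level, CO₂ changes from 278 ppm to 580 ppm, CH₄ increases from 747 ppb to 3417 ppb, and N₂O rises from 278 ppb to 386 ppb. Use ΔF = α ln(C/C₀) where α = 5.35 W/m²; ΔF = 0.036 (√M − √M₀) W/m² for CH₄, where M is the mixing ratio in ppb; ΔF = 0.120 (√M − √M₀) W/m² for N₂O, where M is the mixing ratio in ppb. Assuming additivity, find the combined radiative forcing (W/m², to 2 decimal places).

CO₂: 5.35 × ln(580/278) = 5.35 × ln(2.08633) = 5.35 × 0.73541 = 3.9344 W/m².
CH₄: 0.036 × (√3417 − √747) = 0.036 × (58.4551 − 27.3313) = 0.036 × 31.1238 = 1.1205 W/m².
N₂O: 0.120 × (√386 − √278) = 0.120 × (19.6469 − 16.6733) = 0.120 × 2.9736 = 0.3568 W/m².
Total ΔF = 3.9344 + 1.1205 + 0.3568 = 5.4117 W/m².

ΔF = 5.41 W/m²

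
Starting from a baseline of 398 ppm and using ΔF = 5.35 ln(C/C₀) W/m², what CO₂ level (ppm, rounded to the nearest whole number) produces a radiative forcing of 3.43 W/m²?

C ≈ 756 ppm

Set 5.35 ln(C/398) = 3.43, so ln(C/398) = 3.43/5.35 = 0.64112.
Then C/398 = e^0.64112 = 1.89861, giving C = 398 × 1.89861 = 755.65 ppm.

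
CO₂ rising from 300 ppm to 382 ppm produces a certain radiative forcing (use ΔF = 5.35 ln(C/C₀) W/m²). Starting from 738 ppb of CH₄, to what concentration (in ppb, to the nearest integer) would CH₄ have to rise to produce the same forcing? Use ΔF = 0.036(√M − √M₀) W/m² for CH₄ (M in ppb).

CO₂ forcing: 5.35 × ln(382/300) = 5.35 × 0.241638 = 1.29276 W/m².
Set 0.036(√M − √738) = 1.29276: √M = 1.29276/0.036 + √738 = 35.9100 + 27.1662 = 63.0762.
M = (63.0762)² = 3978.61 ppb.

M ≈ 3979 ppb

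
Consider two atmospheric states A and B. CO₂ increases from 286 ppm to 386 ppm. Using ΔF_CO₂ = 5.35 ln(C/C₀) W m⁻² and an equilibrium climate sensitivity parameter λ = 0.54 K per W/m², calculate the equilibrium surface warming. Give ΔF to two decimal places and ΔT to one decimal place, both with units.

ΔF = 1.60 W/m²; ΔT = 0.9 K

CO₂: 5.35 × ln(386/286) = 5.35 × ln(1.34965) = 5.35 × 0.29985 = 1.6042 W/m².
ΔT = λ ΔF = 0.54 × 1.60 = 0.8640 K.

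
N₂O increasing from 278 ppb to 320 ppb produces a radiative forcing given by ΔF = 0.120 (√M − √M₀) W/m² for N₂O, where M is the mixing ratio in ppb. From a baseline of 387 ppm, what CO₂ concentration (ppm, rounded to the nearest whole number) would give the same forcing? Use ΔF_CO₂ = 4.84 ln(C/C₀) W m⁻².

N₂O forcing: 0.120 × (√320 − √278) = 0.120 × (17.8885 − 16.6733) = 0.120 × 1.2152 = 0.14582 W/m².
Set 4.84 ln(C/387) = 0.14582: ln(C/387) = 0.14582/4.84 = 0.03013, so C = 387 × e^0.03013 = 387 × 1.03059 = 398.84 ppm.

C ≈ 399 ppm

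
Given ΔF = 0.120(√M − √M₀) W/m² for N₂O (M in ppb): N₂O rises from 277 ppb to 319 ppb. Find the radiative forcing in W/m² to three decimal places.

ΔF = 0.146 W/m²

N₂O: 0.120 × (√319 − √277) = 0.120 × (17.8606 − 16.6433) = 0.120 × 1.2173 = 0.1461 W/m².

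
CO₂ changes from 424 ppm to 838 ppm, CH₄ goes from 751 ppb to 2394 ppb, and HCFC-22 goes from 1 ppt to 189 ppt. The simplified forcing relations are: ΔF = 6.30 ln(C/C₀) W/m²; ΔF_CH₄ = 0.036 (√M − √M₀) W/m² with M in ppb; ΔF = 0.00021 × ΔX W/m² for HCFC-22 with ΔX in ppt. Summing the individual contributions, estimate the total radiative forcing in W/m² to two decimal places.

ΔF = 5.11 W/m²

CO₂: 6.30 × ln(838/424) = 6.30 × ln(1.97642) = 6.30 × 0.68129 = 4.2921 W/m².
CH₄: 0.036 × (√2394 − √751) = 0.036 × (48.9285 − 27.4044) = 0.036 × 21.5241 = 0.7749 W/m².
HCFC-22: ΔF = 0.00021 × (189 − 1) = 0.00021 × 188 = 0.0395 W/m².
Total ΔF = 4.2921 + 0.7749 + 0.0395 = 5.1065 W/m².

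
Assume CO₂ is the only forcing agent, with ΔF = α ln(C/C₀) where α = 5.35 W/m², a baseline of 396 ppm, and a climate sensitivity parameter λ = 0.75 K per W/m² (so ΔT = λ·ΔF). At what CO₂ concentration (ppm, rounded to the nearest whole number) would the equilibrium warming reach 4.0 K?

C ≈ 1073 ppm

Required forcing: ΔF = ΔT/λ = 4.0/0.75 = 5.3333 W/m².
Then ln(C/396) = ΔF/5.35 = 5.3333/5.35 = 0.99688.
So C = 396 × e^0.99688 = 396 × 2.70981 = 1073.08 ppm.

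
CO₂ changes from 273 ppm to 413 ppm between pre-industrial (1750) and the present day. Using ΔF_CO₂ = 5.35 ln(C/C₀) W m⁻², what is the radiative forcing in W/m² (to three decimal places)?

CO₂: 5.35 × ln(413/273) = 5.35 × ln(1.51282) = 5.35 × 0.41398 = 2.2148 W/m².

ΔF = 2.215 W/m²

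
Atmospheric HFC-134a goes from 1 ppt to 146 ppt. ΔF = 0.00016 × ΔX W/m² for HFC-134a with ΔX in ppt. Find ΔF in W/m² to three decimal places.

HFC-134a: ΔF = 0.00016 × (146 − 1) = 0.00016 × 145 = 0.0232 W/m².

ΔF = 0.023 W/m²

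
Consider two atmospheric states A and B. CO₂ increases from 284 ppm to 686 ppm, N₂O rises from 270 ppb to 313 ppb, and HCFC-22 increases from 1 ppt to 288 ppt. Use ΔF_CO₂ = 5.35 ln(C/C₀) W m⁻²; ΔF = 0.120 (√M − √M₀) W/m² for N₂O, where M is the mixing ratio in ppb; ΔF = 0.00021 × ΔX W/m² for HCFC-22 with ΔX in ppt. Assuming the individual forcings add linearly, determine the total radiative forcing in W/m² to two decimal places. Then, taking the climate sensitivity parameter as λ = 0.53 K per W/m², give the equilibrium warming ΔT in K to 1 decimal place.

CO₂: 5.35 × ln(686/284) = 5.35 × ln(2.41549) = 5.35 × 0.88190 = 4.7182 W/m².
N₂O: 0.120 × (√313 − √270) = 0.120 × (17.6918 − 16.4317) = 0.120 × 1.2601 = 0.1512 W/m².
HCFC-22: ΔF = 0.00021 × (288 − 1) = 0.00021 × 287 = 0.0603 W/m².
Total ΔF = 4.7182 + 0.1512 + 0.0603 = 4.9297 W/m².
ΔT = λ ΔF = 0.53 × 4.93 = 2.6129 K.

ΔF = 4.93 W/m²; ΔT = 2.6 K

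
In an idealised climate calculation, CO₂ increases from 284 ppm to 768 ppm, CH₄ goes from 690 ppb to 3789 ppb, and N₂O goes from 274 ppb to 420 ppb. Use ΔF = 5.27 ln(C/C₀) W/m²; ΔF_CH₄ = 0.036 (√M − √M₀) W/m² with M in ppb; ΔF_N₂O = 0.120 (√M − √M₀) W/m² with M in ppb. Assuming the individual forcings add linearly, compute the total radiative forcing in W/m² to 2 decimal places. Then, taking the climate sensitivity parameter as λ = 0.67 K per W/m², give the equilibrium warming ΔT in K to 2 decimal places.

ΔF = 6.99 W/m²; ΔT = 4.68 K

CO₂: 5.27 × ln(768/284) = 5.27 × ln(2.70423) = 5.27 × 0.99482 = 5.2427 W/m².
CH₄: 0.036 × (√3789 − √690) = 0.036 × (61.5549 − 26.2679) = 0.036 × 35.2870 = 1.2703 W/m².
N₂O: 0.120 × (√420 − √274) = 0.120 × (20.4939 − 16.5529) = 0.120 × 3.9410 = 0.4729 W/m².
Total ΔF = 5.2427 + 1.2703 + 0.4729 = 6.9859 W/m².
ΔT = λ ΔF = 0.67 × 6.99 = 4.6833 K.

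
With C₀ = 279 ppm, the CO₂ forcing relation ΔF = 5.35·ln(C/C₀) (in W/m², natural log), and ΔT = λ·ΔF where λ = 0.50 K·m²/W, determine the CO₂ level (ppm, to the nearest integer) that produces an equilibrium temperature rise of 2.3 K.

Required forcing: ΔF = ΔT/λ = 2.3/0.50 = 4.6000 W/m².
Then ln(C/279) = ΔF/5.35 = 4.6000/5.35 = 0.85981.
So C = 279 × e^0.85981 = 279 × 2.36271 = 659.20 ppm.

C ≈ 659 ppm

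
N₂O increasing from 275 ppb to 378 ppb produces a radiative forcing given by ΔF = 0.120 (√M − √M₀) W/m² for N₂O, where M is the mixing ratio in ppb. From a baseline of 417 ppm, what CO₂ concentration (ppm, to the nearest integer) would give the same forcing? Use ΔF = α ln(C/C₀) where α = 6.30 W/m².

N₂O forcing: 0.120 × (√378 − √275) = 0.120 × (19.4422 − 16.5831) = 0.120 × 2.8591 = 0.34309 W/m².
Set 6.30 ln(C/417) = 0.34309: ln(C/417) = 0.34309/6.30 = 0.05446, so C = 417 × e^0.05446 = 417 × 1.05597 = 440.34 ppm.

C ≈ 440 ppm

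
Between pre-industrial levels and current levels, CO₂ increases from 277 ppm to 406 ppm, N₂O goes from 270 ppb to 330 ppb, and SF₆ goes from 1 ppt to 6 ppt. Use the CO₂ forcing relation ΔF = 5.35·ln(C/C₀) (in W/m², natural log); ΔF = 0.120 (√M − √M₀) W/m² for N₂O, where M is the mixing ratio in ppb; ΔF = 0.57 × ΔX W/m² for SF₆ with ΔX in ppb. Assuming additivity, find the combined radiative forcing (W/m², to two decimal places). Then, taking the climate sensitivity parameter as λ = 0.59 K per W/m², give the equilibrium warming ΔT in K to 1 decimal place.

CO₂: 5.35 × ln(406/277) = 5.35 × ln(1.46570) = 5.35 × 0.38233 = 2.0455 W/m².
N₂O: 0.120 × (√330 − √270) = 0.120 × (18.1659 − 16.4317) = 0.120 × 1.7342 = 0.2081 W/m².
SF₆: Δ = 6 − 1 = 5 ppt = 0.005 ppb; ΔF = 0.57 × 0.005 = 0.0029 W/m².
Total ΔF = 2.0455 + 0.2081 + 0.0029 = 2.2565 W/m².
ΔT = λ ΔF = 0.59 × 2.26 = 1.3334 K.

ΔF = 2.26 W/m²; ΔT = 1.3 K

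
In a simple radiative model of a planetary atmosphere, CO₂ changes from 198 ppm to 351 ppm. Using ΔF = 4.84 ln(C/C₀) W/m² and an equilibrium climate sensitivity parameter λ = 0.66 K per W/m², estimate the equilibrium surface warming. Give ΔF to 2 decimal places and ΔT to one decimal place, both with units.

ΔF = 2.77 W/m²; ΔT = 1.8 K

CO₂: 4.84 × ln(351/198) = 4.84 × ln(1.77273) = 4.84 × 0.57252 = 2.7710 W/m².
ΔT = λ ΔF = 0.66 × 2.77 = 1.8282 K.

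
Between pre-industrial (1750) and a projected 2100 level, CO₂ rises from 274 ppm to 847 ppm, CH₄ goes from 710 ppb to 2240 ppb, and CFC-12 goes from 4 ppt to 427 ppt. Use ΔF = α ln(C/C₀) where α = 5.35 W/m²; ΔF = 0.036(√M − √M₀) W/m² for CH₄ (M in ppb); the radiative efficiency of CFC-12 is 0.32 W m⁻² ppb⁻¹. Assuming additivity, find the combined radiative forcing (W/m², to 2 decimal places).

CO₂: 5.35 × ln(847/274) = 5.35 × ln(3.09124) = 5.35 × 1.12857 = 6.0378 W/m².
CH₄: 0.036 × (√2240 − √710) = 0.036 × (47.3286 − 26.6458) = 0.036 × 20.6828 = 0.7446 W/m².
CFC-12: Δ = 427 − 4 = 423 ppt = 0.423 ppb; ΔF = 0.32 × 0.423 = 0.1354 W/m².
Total ΔF = 6.0378 + 0.7446 + 0.1354 = 6.9178 W/m².

ΔF = 6.92 W/m²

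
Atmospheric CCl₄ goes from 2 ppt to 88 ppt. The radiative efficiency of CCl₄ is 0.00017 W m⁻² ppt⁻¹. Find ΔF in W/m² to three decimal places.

CCl₄: ΔF = 0.00017 × (88 − 2) = 0.00017 × 86 = 0.0146 W/m².

ΔF = 0.015 W/m²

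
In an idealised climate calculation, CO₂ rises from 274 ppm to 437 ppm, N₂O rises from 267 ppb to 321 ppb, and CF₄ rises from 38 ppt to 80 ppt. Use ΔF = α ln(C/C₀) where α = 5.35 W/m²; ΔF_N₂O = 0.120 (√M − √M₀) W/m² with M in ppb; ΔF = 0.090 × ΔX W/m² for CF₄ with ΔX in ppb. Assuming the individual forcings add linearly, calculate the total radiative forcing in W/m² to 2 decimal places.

ΔF = 2.69 W/m²

CO₂: 5.35 × ln(437/274) = 5.35 × ln(1.59489) = 5.35 × 0.46680 = 2.4974 W/m².
N₂O: 0.120 × (√321 − √267) = 0.120 × (17.9165 − 16.3401) = 0.120 × 1.5764 = 0.1892 W/m².
CF₄: Δ = 80 − 38 = 42 ppt = 0.042 ppb; ΔF = 0.090 × 0.042 = 0.0038 W/m².
Total ΔF = 2.4974 + 0.1892 + 0.0038 = 2.6904 W/m².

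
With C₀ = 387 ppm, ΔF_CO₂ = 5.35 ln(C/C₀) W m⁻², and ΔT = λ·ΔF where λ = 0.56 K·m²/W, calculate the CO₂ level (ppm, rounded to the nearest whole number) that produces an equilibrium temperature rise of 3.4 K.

Required forcing: ΔF = ΔT/λ = 3.4/0.56 = 6.0714 W/m².
Then ln(C/387) = ΔF/5.35 = 6.0714/5.35 = 1.13484.
So C = 387 × e^1.13484 = 387 × 3.11068 = 1203.83 ppm.

C ≈ 1204 ppm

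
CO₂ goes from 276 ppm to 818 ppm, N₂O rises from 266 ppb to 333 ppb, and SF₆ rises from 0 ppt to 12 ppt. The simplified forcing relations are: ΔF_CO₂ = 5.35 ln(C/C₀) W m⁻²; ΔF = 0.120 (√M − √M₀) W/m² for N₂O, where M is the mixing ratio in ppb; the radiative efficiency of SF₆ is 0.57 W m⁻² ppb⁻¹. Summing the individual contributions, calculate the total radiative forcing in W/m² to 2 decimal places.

ΔF = 6.05 W/m²

CO₂: 5.35 × ln(818/276) = 5.35 × ln(2.96377) = 5.35 × 1.08646 = 5.8126 W/m².
N₂O: 0.120 × (√333 − √266) = 0.120 × (18.2483 − 16.3095) = 0.120 × 1.9388 = 0.2327 W/m².
SF₆: Δ = 12 − 0 = 12 ppt = 0.012 ppb; ΔF = 0.57 × 0.012 = 0.0068 W/m².
Total ΔF = 5.8126 + 0.2327 + 0.0068 = 6.0521 W/m².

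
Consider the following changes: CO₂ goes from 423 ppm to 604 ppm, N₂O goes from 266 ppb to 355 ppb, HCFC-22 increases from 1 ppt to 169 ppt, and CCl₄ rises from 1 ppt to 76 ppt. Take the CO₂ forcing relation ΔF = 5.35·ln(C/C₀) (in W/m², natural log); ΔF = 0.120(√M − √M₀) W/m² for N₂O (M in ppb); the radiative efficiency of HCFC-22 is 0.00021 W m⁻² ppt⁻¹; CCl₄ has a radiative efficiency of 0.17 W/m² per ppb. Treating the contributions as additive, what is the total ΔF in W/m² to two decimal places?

CO₂: 5.35 × ln(604/423) = 5.35 × ln(1.42790) = 5.35 × 0.35620 = 1.9057 W/m².
N₂O: 0.120 × (√355 − √266) = 0.120 × (18.8414 − 16.3095) = 0.120 × 2.5319 = 0.3038 W/m².
HCFC-22: ΔF = 0.00021 × (169 − 1) = 0.00021 × 168 = 0.0353 W/m².
CCl₄: Δ = 76 − 1 = 75 ppt = 0.075 ppb; ΔF = 0.17 × 0.075 = 0.0128 W/m².
Total ΔF = 1.9057 + 0.3038 + 0.0353 + 0.0128 = 2.2576 W/m².

ΔF = 2.26 W/m²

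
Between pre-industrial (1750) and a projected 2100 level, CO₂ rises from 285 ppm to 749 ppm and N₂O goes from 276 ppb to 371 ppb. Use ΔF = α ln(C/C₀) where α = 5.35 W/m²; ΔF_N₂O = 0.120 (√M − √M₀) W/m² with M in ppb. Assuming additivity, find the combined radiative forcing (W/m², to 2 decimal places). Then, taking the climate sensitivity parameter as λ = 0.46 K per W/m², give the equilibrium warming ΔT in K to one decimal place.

CO₂: 5.35 × ln(749/285) = 5.35 × ln(2.62807) = 5.35 × 0.96625 = 5.1694 W/m².
N₂O: 0.120 × (√371 − √276) = 0.120 × (19.2614 − 16.6132) = 0.120 × 2.6482 = 0.3178 W/m².
Total ΔF = 5.1694 + 0.3178 = 5.4872 W/m².
ΔT = λ ΔF = 0.46 × 5.49 = 2.5254 K.

ΔF = 5.49 W/m²; ΔT = 2.5 K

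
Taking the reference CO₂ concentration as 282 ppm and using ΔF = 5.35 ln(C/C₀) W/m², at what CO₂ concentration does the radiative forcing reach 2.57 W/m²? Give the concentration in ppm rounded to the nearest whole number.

C ≈ 456 ppm

Set 5.35 ln(C/282) = 2.57, so ln(C/282) = 2.57/5.35 = 0.48037.
Then C/282 = e^0.48037 = 1.61667, giving C = 282 × 1.61667 = 455.90 ppm.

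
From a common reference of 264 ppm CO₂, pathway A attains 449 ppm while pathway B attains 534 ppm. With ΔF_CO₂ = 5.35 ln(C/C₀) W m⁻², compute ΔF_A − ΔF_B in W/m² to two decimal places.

ΔF_A = 5.35 ln(449/264) = 5.35 × 0.53107 = 2.8412 W/m².
ΔF_B = 5.35 ln(534/264) = 5.35 × 0.70445 = 3.7688 W/m².
Difference: 2.8412 − 3.7688 = -0.9276 W/m².

ΔF_A − ΔF_B = -0.93 W/m²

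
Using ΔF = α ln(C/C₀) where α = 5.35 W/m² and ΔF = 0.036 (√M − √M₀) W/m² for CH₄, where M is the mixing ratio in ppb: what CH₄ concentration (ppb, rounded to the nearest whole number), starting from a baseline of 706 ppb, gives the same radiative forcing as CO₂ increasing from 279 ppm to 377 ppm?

CO₂ forcing: 5.35 × ln(377/279) = 5.35 × 0.301033 = 1.61053 W/m².
Set 0.036(√M − √706) = 1.61053: √M = 1.61053/0.036 + √706 = 44.7369 + 26.5707 = 71.3076.
M = (71.3076)² = 5084.77 ppb.

M ≈ 5085 ppb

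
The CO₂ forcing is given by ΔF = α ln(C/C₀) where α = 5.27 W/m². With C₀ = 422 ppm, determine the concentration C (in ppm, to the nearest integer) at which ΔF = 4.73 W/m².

Set 5.27 ln(C/422) = 4.73, so ln(C/422) = 4.73/5.27 = 0.89753.
Then C/422 = e^0.89753 = 2.45354, giving C = 422 × 2.45354 = 1035.39 ppm.

C ≈ 1035 ppm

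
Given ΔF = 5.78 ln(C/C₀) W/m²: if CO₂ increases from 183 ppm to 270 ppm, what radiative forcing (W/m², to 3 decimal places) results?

ΔF = 2.248 W/m²

CO₂: 5.78 × ln(270/183) = 5.78 × ln(1.47541) = 5.78 × 0.38894 = 2.2481 W/m².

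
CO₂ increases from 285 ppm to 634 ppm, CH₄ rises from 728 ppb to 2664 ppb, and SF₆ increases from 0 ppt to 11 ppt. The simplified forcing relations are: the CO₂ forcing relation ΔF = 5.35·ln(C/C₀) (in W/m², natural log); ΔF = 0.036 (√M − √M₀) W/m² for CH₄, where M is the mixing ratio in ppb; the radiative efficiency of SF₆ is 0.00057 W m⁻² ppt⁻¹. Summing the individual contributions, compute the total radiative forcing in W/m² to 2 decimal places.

CO₂: 5.35 × ln(634/285) = 5.35 × ln(2.22456) = 5.35 × 0.79956 = 4.2776 W/m².
CH₄: 0.036 × (√2664 − √728) = 0.036 × (51.6140 − 26.9815) = 0.036 × 24.6325 = 0.8868 W/m².
SF₆: ΔF = 0.00057 × (11 − 0) = 0.00057 × 11 = 0.0063 W/m².
Total ΔF = 4.2776 + 0.8868 + 0.0063 = 5.1707 W/m².

ΔF = 5.17 W/m²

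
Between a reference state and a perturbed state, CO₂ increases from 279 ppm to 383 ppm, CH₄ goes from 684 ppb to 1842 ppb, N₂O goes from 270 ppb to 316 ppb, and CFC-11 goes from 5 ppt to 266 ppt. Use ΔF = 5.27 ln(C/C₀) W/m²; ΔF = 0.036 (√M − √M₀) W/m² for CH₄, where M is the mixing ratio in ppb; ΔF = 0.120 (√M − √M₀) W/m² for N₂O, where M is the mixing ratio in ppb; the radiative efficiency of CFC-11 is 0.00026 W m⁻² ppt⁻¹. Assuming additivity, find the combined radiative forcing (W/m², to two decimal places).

CO₂: 5.27 × ln(383/279) = 5.27 × ln(1.37276) = 5.27 × 0.31682 = 1.6696 W/m².
CH₄: 0.036 × (√1842 − √684) = 0.036 × (42.9185 − 26.1534) = 0.036 × 16.7651 = 0.6035 W/m².
N₂O: 0.120 × (√316 − √270) = 0.120 × (17.7764 − 16.4317) = 0.120 × 1.3447 = 0.1614 W/m².
CFC-11: ΔF = 0.00026 × (266 − 5) = 0.00026 × 261 = 0.0679 W/m².
Total ΔF = 1.6696 + 0.6035 + 0.1614 + 0.0679 = 2.5024 W/m².

ΔF = 2.50 W/m²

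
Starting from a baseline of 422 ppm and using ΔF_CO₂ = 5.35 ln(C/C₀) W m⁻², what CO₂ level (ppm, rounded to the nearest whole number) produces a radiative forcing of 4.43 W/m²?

Set 5.35 ln(C/422) = 4.43, so ln(C/422) = 4.43/5.35 = 0.82804.
Then C/422 = e^0.82804 = 2.28883, giving C = 422 × 2.28883 = 965.89 ppm.

C ≈ 966 ppm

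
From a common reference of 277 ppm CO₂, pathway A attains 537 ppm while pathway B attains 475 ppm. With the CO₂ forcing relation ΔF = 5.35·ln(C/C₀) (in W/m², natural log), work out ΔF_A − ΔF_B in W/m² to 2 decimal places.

ΔF_A − ΔF_B = 0.66 W/m²

ΔF_A = 5.35 ln(537/277) = 5.35 × 0.66198 = 3.5416 W/m².
ΔF_B = 5.35 ln(475/277) = 5.35 × 0.53930 = 2.8853 W/m².
Difference: 3.5416 − 2.8853 = 0.6563 W/m².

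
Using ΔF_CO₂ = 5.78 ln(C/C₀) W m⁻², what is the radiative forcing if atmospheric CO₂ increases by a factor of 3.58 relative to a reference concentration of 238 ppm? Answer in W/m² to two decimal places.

ΔF = 7.37 W/m²

ΔF = 5.78 × ln(3.58) = 5.78 × 1.27536 = 7.3716 W/m².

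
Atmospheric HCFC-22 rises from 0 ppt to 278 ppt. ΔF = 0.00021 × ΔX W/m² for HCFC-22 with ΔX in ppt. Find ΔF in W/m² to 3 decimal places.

ΔF = 0.058 W/m²

HCFC-22: ΔF = 0.00021 × (278 − 0) = 0.00021 × 278 = 0.0584 W/m².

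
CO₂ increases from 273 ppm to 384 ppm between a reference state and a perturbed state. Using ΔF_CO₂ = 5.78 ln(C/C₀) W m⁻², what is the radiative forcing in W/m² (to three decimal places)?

CO₂: 5.78 × ln(384/273) = 5.78 × ln(1.40659) = 5.78 × 0.34117 = 1.9720 W/m².

ΔF = 1.972 W/m²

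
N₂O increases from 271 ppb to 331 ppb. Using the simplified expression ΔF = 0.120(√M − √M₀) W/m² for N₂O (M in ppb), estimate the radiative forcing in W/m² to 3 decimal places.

ΔF = 0.208 W/m²

N₂O: 0.120 × (√331 − √271) = 0.120 × (18.1934 − 16.4621) = 0.120 × 1.7313 = 0.2078 W/m².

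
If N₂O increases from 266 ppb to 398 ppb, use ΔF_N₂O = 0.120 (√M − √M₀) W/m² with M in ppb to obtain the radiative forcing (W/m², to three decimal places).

ΔF = 0.437 W/m²

N₂O: 0.120 × (√398 − √266) = 0.120 × (19.9499 − 16.3095) = 0.120 × 3.6404 = 0.4368 W/m².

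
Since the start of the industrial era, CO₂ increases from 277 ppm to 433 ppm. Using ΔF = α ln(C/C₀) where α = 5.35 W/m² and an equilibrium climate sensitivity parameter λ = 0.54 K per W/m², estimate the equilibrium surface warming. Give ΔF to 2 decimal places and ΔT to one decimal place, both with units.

ΔF = 2.39 W/m²; ΔT = 1.3 K

CO₂: 5.35 × ln(433/277) = 5.35 × ln(1.56318) = 5.35 × 0.44672 = 2.3900 W/m².
ΔT = λ ΔF = 0.54 × 2.39 = 1.2906 K.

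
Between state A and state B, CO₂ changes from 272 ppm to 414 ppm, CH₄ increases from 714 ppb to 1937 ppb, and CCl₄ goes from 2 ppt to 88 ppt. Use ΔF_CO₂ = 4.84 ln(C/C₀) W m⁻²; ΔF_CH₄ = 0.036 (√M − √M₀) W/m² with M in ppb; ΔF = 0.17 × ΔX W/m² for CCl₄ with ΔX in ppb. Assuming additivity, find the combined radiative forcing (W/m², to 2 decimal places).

CO₂: 4.84 × ln(414/272) = 4.84 × ln(1.52206) = 4.84 × 0.42006 = 2.0331 W/m².
CH₄: 0.036 × (√1937 − √714) = 0.036 × (44.0114 − 26.7208) = 0.036 × 17.2906 = 0.6225 W/m².
CCl₄: Δ = 88 − 2 = 86 ppt = 0.086 ppb; ΔF = 0.17 × 0.086 = 0.0146 W/m².
Total ΔF = 2.0331 + 0.6225 + 0.0146 = 2.6702 W/m².

ΔF = 2.67 W/m²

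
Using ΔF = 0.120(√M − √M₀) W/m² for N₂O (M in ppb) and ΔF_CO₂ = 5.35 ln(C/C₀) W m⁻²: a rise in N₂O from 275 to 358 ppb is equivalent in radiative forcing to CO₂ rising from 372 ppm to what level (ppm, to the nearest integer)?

N₂O forcing: 0.120 × (√358 − √275) = 0.120 × (18.9209 − 16.5831) = 0.120 × 2.3378 = 0.28054 W/m².
Set 5.35 ln(C/372) = 0.28054: ln(C/372) = 0.28054/5.35 = 0.05244, so C = 372 × e^0.05244 = 372 × 1.05384 = 392.03 ppm.

C ≈ 392 ppm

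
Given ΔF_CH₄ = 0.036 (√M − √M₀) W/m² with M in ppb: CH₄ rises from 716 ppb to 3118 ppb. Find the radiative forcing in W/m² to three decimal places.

CH₄: 0.036 × (√3118 − √716) = 0.036 × (55.8391 − 26.7582) = 0.036 × 29.0809 = 1.0469 W/m².

ΔF = 1.047 W/m²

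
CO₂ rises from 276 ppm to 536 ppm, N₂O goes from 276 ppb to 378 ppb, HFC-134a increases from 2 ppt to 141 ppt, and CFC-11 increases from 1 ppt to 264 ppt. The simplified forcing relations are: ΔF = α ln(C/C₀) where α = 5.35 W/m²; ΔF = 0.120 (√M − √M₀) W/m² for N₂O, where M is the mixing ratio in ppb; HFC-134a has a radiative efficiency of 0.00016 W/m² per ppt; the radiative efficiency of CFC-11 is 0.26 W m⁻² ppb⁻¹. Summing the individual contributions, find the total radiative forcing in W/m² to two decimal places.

CO₂: 5.35 × ln(536/276) = 5.35 × ln(1.94203) = 5.35 × 0.66373 = 3.5510 W/m².
N₂O: 0.120 × (√378 − √276) = 0.120 × (19.4422 − 16.6132) = 0.120 × 2.8290 = 0.3395 W/m².
HFC-134a: ΔF = 0.00016 × (141 − 2) = 0.00016 × 139 = 0.0222 W/m².
CFC-11: Δ = 264 − 1 = 263 ppt = 0.263 ppb; ΔF = 0.26 × 0.263 = 0.0684 W/m².
Total ΔF = 3.5510 + 0.3395 + 0.0222 + 0.0684 = 3.9811 W/m².

ΔF = 3.98 W/m²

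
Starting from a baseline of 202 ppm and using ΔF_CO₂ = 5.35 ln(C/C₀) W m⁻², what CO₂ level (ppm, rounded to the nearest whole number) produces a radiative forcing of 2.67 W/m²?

C ≈ 333 ppm

Set 5.35 ln(C/202) = 2.67, so ln(C/202) = 2.67/5.35 = 0.49907.
Then C/202 = e^0.49907 = 1.64719, giving C = 202 × 1.64719 = 332.73 ppm.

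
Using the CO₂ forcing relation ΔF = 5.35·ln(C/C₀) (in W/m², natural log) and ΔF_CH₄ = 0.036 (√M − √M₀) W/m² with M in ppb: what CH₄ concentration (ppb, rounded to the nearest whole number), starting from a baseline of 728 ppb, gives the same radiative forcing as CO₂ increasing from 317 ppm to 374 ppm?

M ≈ 2658 ppb

CO₂ forcing: 5.35 × ln(374/317) = 5.35 × 0.165354 = 0.88464 W/m².
Set 0.036(√M − √728) = 0.88464: √M = 0.88464/0.036 + √728 = 24.5733 + 26.9815 = 51.5548.
M = (51.5548)² = 2657.90 ppb.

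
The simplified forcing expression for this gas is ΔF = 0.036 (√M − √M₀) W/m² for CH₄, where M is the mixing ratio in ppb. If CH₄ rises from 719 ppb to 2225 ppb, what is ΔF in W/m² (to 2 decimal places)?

ΔF = 0.73 W/m²

CH₄: 0.036 × (√2225 − √719) = 0.036 × (47.1699 − 26.8142) = 0.036 × 20.3557 = 0.7328 W/m².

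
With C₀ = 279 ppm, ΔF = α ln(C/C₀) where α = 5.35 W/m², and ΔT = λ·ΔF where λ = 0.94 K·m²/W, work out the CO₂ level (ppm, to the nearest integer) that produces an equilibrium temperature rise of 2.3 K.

Required forcing: ΔF = ΔT/λ = 2.3/0.94 = 2.4468 W/m².
Then ln(C/279) = ΔF/5.35 = 2.4468/5.35 = 0.45735.
So C = 279 × e^0.45735 = 279 × 1.57988 = 440.79 ppm.

C ≈ 441 ppm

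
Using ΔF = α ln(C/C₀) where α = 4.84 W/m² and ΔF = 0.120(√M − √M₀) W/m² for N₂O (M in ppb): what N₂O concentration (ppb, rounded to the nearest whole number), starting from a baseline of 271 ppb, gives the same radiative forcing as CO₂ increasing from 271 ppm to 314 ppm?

CO₂ forcing: 4.84 × ln(314/271) = 4.84 × 0.147274 = 0.71281 W/m².
Set 0.120(√M − √271) = 0.71281: √M = 0.71281/0.120 + √271 = 5.9401 + 16.4621 = 22.4022.
M = (22.4022)² = 501.86 ppb.

M ≈ 502 ppb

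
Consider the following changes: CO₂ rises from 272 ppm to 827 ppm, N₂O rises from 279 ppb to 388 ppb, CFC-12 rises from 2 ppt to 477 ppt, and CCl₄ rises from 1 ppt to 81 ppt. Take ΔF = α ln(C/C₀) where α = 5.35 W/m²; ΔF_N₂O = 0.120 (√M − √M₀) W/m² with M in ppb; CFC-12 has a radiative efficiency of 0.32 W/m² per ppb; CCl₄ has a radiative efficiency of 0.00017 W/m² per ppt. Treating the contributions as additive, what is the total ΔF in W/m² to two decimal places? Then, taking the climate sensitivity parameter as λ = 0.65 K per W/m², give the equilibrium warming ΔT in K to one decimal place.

CO₂: 5.35 × ln(827/272) = 5.35 × ln(3.04044) = 5.35 × 1.11200 = 5.9492 W/m².
N₂O: 0.120 × (√388 − √279) = 0.120 × (19.6977 − 16.7033) = 0.120 × 2.9944 = 0.3593 W/m².
CFC-12: Δ = 477 − 2 = 475 ppt = 0.475 ppb; ΔF = 0.32 × 0.475 = 0.1520 W/m².
CCl₄: ΔF = 0.00017 × (81 − 1) = 0.00017 × 80 = 0.0136 W/m².
Total ΔF = 5.9492 + 0.3593 + 0.1520 + 0.0136 = 6.4741 W/m².
ΔT = λ ΔF = 0.65 × 6.47 = 4.2055 K.

ΔF = 6.47 W/m²; ΔT = 4.2 K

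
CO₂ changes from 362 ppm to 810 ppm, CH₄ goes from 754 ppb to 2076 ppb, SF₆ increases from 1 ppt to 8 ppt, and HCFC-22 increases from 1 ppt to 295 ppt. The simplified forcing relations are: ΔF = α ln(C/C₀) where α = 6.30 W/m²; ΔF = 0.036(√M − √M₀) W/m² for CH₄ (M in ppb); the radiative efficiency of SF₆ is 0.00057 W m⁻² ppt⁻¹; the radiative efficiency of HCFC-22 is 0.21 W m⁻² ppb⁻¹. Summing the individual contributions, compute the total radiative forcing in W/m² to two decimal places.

CO₂: 6.30 × ln(810/362) = 6.30 × ln(2.23757) = 6.30 × 0.80539 = 5.0740 W/m².
CH₄: 0.036 × (√2076 − √754) = 0.036 × (45.5631 − 27.4591) = 0.036 × 18.1040 = 0.6517 W/m².
SF₆: ΔF = 0.00057 × (8 − 1) = 0.00057 × 7 = 0.0040 W/m².
HCFC-22: Δ = 295 − 1 = 294 ppt = 0.294 ppb; ΔF = 0.21 × 0.294 = 0.0617 W/m².
Total ΔF = 5.0740 + 0.6517 + 0.0040 + 0.0617 = 5.7914 W/m².

ΔF = 5.79 W/m²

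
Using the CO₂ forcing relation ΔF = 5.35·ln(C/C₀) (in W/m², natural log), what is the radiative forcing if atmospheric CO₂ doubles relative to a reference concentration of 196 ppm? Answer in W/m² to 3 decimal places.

ΔF = 3.708 W/m²

ΔF = 5.35 × ln(2) = 5.35 × 0.69315 = 3.7084 W/m².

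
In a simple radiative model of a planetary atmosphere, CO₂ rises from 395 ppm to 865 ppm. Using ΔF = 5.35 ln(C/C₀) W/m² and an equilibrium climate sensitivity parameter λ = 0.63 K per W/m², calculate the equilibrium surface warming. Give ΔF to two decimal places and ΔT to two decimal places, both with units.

ΔF = 4.19 W/m²; ΔT = 2.64 K

CO₂: 5.35 × ln(865/395) = 5.35 × ln(2.18987) = 5.35 × 0.78384 = 4.1935 W/m².
ΔT = λ ΔF = 0.63 × 4.19 = 2.6397 K.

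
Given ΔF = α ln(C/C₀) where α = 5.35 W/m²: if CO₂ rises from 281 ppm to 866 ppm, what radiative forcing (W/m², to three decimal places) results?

ΔF = 6.022 W/m²

CO₂: 5.35 × ln(866/281) = 5.35 × ln(3.08185) = 5.35 × 1.12553 = 6.0216 W/m².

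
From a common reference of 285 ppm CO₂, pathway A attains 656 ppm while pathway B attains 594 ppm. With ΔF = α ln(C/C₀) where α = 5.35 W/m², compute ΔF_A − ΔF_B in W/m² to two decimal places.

ΔF_A = 5.35 ln(656/285) = 5.35 × 0.83367 = 4.4601 W/m².
ΔF_B = 5.35 ln(594/285) = 5.35 × 0.73439 = 3.9290 W/m².
Difference: 4.4601 − 3.9290 = 0.5311 W/m².

ΔF_A − ΔF_B = 0.53 W/m²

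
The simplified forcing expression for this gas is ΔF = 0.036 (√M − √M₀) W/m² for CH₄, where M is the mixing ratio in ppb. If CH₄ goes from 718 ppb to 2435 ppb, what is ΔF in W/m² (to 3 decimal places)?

CH₄: 0.036 × (√2435 − √718) = 0.036 × (49.3457 − 26.7955) = 0.036 × 22.5502 = 0.8118 W/m².

ΔF = 0.812 W/m²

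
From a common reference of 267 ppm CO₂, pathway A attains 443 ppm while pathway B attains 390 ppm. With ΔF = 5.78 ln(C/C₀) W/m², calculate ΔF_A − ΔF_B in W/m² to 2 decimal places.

ΔF_A = 5.78 ln(443/267) = 5.78 × 0.50632 = 2.9265 W/m².
ΔF_B = 5.78 ln(390/267) = 5.78 × 0.37890 = 2.1900 W/m².
Difference: 2.9265 − 2.1900 = 0.7365 W/m².
(Equivalently, ΔF_A − ΔF_B = 5.78 ln(443/390) = 5.78 × 0.12742 = 0.7365 W/m².)

ΔF_A − ΔF_B = 0.74 W/m²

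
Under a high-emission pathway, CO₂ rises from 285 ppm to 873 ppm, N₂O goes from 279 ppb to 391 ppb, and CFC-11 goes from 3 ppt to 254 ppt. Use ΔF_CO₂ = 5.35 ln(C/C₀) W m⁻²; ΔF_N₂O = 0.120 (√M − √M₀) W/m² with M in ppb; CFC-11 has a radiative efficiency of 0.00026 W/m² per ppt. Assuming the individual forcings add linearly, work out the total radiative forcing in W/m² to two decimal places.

CO₂: 5.35 × ln(873/285) = 5.35 × ln(3.06316) = 5.35 × 1.11945 = 5.9891 W/m².
N₂O: 0.120 × (√391 − √279) = 0.120 × (19.7737 − 16.7033) = 0.120 × 3.0704 = 0.3684 W/m².
CFC-11: ΔF = 0.00026 × (254 − 3) = 0.00026 × 251 = 0.0653 W/m².
Total ΔF = 5.9891 + 0.3684 + 0.0653 = 6.4228 W/m².

ΔF = 6.42 W/m²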